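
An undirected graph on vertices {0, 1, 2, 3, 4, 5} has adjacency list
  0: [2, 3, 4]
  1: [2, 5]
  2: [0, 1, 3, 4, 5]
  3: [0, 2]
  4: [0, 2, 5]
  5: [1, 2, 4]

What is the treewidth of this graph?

2

A width-2 tree decomposition is:
Bags: B1 = {2, 4, 5}  B2 = {0, 2, 4}  B3 = {0, 2, 3}  B4 = {1, 2, 5}
Tree: B1–B2, B2–B3, B1–B4
Every bag has size at most 3, so the width is 3 − 1 = 2 and tw(G) ≤ 2. For the lower bound, the 3 vertices {0, 2, 3} are pairwise adjacent, and any tree decomposition puts a clique entirely inside one bag — forcing width ≥ 2. Therefore the treewidth is 2.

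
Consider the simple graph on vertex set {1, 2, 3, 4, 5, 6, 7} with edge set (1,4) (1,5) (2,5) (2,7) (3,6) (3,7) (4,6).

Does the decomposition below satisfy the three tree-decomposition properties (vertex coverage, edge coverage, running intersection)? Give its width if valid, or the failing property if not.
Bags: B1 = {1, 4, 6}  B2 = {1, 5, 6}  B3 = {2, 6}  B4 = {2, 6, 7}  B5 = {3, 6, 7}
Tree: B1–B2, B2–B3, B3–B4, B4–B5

No — edge (5,2) lies in no bag.

A tree decomposition must satisfy three properties: every vertex lies in some bag; for every edge, both endpoints lie together in some bag; and for every vertex, the bags containing it form a connected subtree. Here edge (5,2) lies in no bag, so the decomposition is invalid.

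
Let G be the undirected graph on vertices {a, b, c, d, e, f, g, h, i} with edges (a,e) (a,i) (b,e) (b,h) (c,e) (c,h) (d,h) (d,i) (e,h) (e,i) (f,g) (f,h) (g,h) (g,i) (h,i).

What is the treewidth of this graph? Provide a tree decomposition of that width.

Treewidth 2.
One such decomposition:
Bags: B1 = {e, h, i}  B2 = {c, e, h}  B3 = {b, e, h}  B4 = {g, h, i}  B5 = {a, e, i}  B6 = {f, g, h}  B7 = {d, h, i}
Tree: B1–B2, B1–B3, B1–B4, B1–B5, B4–B6, B1–B7

Every bag has size at most 3, so the width is 3 − 1 = 2 and tw(G) ≤ 2. For the lower bound, the 3 vertices {c, e, h} are pairwise adjacent, and any tree decomposition puts a clique entirely inside one bag — forcing width ≥ 2. Hence tw(G) = 2 exactly.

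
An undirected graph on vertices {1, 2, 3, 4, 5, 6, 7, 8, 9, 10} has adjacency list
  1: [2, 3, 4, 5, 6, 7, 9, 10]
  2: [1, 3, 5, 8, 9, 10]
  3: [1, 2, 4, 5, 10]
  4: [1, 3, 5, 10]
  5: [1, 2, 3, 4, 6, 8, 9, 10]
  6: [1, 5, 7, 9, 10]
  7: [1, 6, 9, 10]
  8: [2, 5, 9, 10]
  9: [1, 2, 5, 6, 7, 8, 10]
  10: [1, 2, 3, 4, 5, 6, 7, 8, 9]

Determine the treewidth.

4

A width-4 tree decomposition is:
Bags: B1 = {1, 5, 6, 9, 10}  B2 = {1, 2, 5, 9, 10}  B3 = {1, 2, 3, 5, 10}  B4 = {1, 6, 7, 9, 10}  B5 = {2, 5, 8, 9, 10}  B6 = {1, 3, 4, 5, 10}
Tree: B1–B2, B2–B3, B1–B4, B2–B5, B3–B6
The largest bag has 5 vertices, giving width 4; this decomposition certifies tw(G) ≤ 4. For the lower bound, the 5 vertices {2, 5, 8, 9, 10} are pairwise adjacent, and any tree decomposition puts a clique entirely inside one bag — forcing width ≥ 4. Combining the bounds, tw(G) = 4.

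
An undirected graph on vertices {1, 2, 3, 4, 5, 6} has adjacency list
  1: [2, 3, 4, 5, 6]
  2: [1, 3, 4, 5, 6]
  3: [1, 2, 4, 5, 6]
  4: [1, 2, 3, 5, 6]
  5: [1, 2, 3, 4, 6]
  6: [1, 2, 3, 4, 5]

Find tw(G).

5

A width-5 tree decomposition is:
Bags: B1 = {1, 2, 3, 4, 5, 6}
Tree: (single bag)
With just one bag of size 6, the width is 6 − 1 = 5, so tw(G) ≤ 5. For the lower bound, the 6 vertices {1, 2, 3, 4, 5, 6} are pairwise adjacent, and any tree decomposition puts a clique entirely inside one bag — forcing width ≥ 5. Hence tw(G) = 5 exactly.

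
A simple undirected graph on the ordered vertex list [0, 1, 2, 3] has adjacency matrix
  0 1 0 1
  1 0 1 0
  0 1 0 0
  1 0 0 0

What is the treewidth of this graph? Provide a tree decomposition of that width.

Each bag holds 2 vertices, so the decomposition has width 1, which upper-bounds the treewidth. Since G has at least one edge (e.g. 2–1), it is not an edgeless graph, so tw(G) ≥ 1. Combining the bounds, tw(G) = 1.

Treewidth 1.
One such decomposition:
Bags: B1 = {1, 2}  B2 = {0, 1}  B3 = {0, 3}
Tree: B1–B2, B2–B3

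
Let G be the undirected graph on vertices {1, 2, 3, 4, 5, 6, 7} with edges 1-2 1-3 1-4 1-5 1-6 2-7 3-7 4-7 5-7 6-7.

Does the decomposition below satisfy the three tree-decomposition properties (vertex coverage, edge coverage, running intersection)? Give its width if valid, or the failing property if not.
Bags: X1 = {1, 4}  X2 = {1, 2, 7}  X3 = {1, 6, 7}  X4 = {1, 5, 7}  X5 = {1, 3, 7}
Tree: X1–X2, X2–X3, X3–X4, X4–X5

No — edge (7,4) lies in no bag.

A tree decomposition must satisfy three properties: every vertex lies in some bag; for every edge, both endpoints lie together in some bag; and for every vertex, the bags containing it form a connected subtree. Here edge (7,4) lies in no bag, so the decomposition is invalid.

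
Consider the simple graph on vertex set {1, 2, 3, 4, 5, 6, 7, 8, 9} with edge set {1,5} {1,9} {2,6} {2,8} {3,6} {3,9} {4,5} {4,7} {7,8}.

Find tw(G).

2

A width-2 tree decomposition is:
Bags: B1 = {2, 3, 6}  B2 = {2, 3, 8}  B3 = {3, 7, 8}  B4 = {3, 4, 7}  B5 = {3, 4, 5}  B6 = {1, 3, 5}  B7 = {1, 3, 9}
Tree: B1–B2, B2–B3, B3–B4, B4–B5, B5–B6, B6–B7
Every bag has size at most 3, so the width is 3 − 1 = 2 and tw(G) ≤ 2. For the lower bound, G contains the cycle 3–6–2–8–7–4–5–1–9–3, so G is not a forest; only forests have treewidth ≤ 1, hence tw(G) ≥ 2. Therefore the treewidth is 2.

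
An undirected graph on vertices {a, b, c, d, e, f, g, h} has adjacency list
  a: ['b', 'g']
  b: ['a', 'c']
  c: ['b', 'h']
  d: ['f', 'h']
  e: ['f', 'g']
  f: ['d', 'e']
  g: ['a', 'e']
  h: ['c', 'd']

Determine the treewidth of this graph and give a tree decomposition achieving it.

The largest bag has 3 vertices, giving width 2; this decomposition certifies tw(G) ≤ 2. The edges c–b–a–g–e–f–d–h–c form a cycle, so G is not a tree and its treewidth is at least 2. Combining the bounds, tw(G) = 2.

Treewidth 2.
One such decomposition:
Bags: B1 = {a, b, c}  B2 = {a, c, g}  B3 = {c, e, g}  B4 = {c, e, f}  B5 = {c, d, f}  B6 = {c, d, h}
Tree: B1–B2, B2–B3, B3–B4, B4–B5, B5–B6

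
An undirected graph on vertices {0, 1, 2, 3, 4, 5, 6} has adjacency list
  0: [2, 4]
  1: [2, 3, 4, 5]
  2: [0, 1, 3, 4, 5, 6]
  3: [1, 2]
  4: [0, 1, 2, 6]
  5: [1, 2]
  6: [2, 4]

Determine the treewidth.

2

A width-2 tree decomposition is:
Bags: B1 = {1, 2, 4}  B2 = {2, 4, 6}  B3 = {1, 2, 3}  B4 = {0, 2, 4}  B5 = {1, 2, 5}
Tree: B1–B2, B1–B3, B1–B4, B1–B5
Each bag holds 3 vertices, so the decomposition has width 2, which upper-bounds the treewidth. On the other hand G contains the 3-clique {0, 2, 4}. A clique must lie in a single bag of any decomposition, so no decomposition can have width below 2. Hence tw(G) = 2 exactly.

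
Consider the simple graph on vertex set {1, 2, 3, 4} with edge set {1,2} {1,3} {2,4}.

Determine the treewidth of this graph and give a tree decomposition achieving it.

Treewidth 1.
One optimal decomposition is:
Bags: B1 = {1, 3}  B2 = {1, 2}  B3 = {2, 4}
Tree: B1–B2, B2–B3

Every bag has size at most 2, so the width is 2 − 1 = 1 and tw(G) ≤ 1. G has an edge, so its treewidth is at least 1. Hence tw(G) = 1 exactly.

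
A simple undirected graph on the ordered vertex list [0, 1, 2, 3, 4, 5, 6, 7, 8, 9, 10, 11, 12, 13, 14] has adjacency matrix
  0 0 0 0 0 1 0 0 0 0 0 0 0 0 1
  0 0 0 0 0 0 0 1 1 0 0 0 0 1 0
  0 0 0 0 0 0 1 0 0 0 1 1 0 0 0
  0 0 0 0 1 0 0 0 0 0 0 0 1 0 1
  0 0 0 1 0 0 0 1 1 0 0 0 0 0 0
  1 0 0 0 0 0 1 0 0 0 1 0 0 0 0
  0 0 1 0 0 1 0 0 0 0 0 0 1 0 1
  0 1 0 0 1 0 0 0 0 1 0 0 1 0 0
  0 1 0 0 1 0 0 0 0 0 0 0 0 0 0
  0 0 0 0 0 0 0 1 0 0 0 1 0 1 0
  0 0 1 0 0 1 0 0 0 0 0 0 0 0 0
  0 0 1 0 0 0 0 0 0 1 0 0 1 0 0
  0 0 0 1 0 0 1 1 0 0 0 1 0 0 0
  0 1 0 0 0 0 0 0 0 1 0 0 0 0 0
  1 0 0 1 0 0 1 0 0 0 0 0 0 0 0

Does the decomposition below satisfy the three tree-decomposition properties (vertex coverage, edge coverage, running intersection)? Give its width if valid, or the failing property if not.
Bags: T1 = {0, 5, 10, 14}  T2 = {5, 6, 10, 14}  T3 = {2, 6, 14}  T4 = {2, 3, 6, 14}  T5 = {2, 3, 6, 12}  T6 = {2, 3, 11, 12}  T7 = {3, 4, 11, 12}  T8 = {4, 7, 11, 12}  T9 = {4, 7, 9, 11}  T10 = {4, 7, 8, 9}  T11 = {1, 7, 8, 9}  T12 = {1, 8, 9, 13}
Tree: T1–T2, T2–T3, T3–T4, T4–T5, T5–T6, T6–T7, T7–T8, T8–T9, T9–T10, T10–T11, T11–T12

No — edge (10,2) lies in no bag.

A tree decomposition must satisfy three properties: every vertex lies in some bag; for every edge, both endpoints lie together in some bag; and for every vertex, the bags containing it form a connected subtree. Here edge (10,2) lies in no bag, so the decomposition is invalid.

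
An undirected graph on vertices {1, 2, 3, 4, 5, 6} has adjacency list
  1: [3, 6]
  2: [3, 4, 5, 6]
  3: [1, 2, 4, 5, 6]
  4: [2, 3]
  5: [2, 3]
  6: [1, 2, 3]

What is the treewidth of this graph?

A width-2 tree decomposition is:
Bags: B1 = {2, 3, 4}  B2 = {2, 3, 6}  B3 = {1, 3, 6}  B4 = {2, 3, 5}
Tree: B1–B2, B2–B3, B2–B4
The largest bag has 3 vertices, giving width 2; this decomposition certifies tw(G) ≤ 2. For the lower bound, the 3 vertices {1, 3, 6} are pairwise adjacent, and any tree decomposition puts a clique entirely inside one bag — forcing width ≥ 2. Hence tw(G) = 2 exactly.

2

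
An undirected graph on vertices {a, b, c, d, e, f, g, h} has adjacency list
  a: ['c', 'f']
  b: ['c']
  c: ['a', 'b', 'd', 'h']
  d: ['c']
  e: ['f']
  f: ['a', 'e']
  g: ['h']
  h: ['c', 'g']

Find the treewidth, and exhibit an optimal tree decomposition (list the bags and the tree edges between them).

Treewidth 1.
One optimal decomposition is:
Bags: B1 = {c, h}  B2 = {g, h}  B3 = {b, c}  B4 = {a, c}  B5 = {a, f}  B6 = {e, f}  B7 = {c, d}
Tree: B1–B2, B1–B3, B1–B4, B4–B5, B5–B6, B1–B7

The largest bag has 2 vertices, giving width 1; this decomposition certifies tw(G) ≤ 1. Any graph with an edge has treewidth ≥ 1, and G has the edge c–h. Therefore the treewidth is 1.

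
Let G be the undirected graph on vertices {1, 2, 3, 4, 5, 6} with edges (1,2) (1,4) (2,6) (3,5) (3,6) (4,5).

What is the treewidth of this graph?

A width-2 tree decomposition is:
Bags: B1 = {2, 3, 6}  B2 = {2, 3, 5}  B3 = {2, 4, 5}  B4 = {1, 2, 4}
Tree: B1–B2, B2–B3, B3–B4
Every bag has size at most 3, so the width is 3 − 1 = 2 and tw(G) ≤ 2. For the lower bound, G contains the cycle 2–6–3–5–4–1–2, so G is not a forest; only forests have treewidth ≤ 1, hence tw(G) ≥ 2. Hence tw(G) = 2 exactly.

2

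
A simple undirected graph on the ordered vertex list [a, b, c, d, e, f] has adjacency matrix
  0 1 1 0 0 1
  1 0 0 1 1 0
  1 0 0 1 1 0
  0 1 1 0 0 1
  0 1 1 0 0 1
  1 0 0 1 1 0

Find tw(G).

3

A width-3 tree decomposition is:
Bags: B1 = {b, c, e, f}  B2 = {b, c, d, f}  B3 = {a, b, c, f}
Tree: B1–B2, B2–B3
The largest bag has 4 vertices, giving width 3; this decomposition certifies tw(G) ≤ 3. For the lower bound: the 4 vertex sets {e,f}, {b,d}, {c}, {a} are disjoint, each induces a connected subgraph, and every pair is joined by at least one edge of G. Contracting each set to a single vertex therefore yields K_{4} as a minor, and since treewidth is minor-monotone, tw(G) ≥ tw(K_{4}) = 3. Hence tw(G) = 3 exactly.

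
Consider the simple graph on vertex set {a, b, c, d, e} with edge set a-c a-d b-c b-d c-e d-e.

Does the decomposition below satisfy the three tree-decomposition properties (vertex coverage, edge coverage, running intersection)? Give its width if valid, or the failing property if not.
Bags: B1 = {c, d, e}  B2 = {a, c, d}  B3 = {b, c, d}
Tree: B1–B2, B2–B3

Yes; width 2.

Vertex coverage: the bags together contain {a, b, c, d, e}, the full vertex set. Edge coverage: each edge of G has both endpoints in at least one bag. Running intersection: for every vertex, the bags containing it form a connected subtree. All three properties hold, so this is a valid tree decomposition of width max|bag| − 1 = 2, and hence tw(G) ≤ 2.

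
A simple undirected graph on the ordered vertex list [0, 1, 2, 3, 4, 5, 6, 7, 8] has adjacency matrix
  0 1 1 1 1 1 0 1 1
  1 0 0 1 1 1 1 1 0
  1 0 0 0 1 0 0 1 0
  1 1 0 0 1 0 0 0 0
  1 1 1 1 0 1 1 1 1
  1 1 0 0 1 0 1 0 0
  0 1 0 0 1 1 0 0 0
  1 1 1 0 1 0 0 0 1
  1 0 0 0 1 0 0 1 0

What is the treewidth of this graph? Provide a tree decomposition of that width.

Treewidth 3.
Bags: B1 = {0, 1, 3, 4}  B2 = {0, 1, 4, 5}  B3 = {1, 4, 5, 6}  B4 = {0, 1, 4, 7}  B5 = {0, 4, 7, 8}  B6 = {0, 2, 4, 7}
Tree: B1–B2, B2–B3, B2–B4, B4–B5, B4–B6

The largest bag has 4 vertices, giving width 3; this decomposition certifies tw(G) ≤ 3. Conversely, {0, 4, 7, 8} is a clique of size 4, and the vertices of any clique must share a bag in every tree decomposition; so some bag has ≥ 4 vertices and tw(G) ≥ 3. Combining the bounds, tw(G) = 3.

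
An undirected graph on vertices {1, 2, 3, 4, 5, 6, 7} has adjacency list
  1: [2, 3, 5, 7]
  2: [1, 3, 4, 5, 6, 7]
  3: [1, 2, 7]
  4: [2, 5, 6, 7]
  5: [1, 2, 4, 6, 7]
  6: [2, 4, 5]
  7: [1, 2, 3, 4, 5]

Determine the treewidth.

A width-3 tree decomposition is:
Bags: B1 = {2, 4, 5, 7}  B2 = {1, 2, 5, 7}  B3 = {1, 2, 3, 7}  B4 = {2, 4, 5, 6}
Tree: B1–B2, B2–B3, B1–B4
The largest bag has 4 vertices, giving width 3; this decomposition certifies tw(G) ≤ 3. Conversely, {1, 2, 3, 7} is a clique of size 4, and the vertices of any clique must share a bag in every tree decomposition; so some bag has ≥ 4 vertices and tw(G) ≥ 3. Combining the bounds, tw(G) = 3.

3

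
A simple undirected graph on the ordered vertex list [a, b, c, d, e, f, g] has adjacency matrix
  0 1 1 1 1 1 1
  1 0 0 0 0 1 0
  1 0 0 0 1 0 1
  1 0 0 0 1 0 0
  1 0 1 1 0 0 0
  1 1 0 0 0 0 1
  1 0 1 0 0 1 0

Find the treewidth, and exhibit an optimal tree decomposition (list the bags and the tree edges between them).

Treewidth 2.
One such decomposition:
Bags: B1 = {a, c, g}  B2 = {a, c, e}  B3 = {a, f, g}  B4 = {a, d, e}  B5 = {a, b, f}
Tree: B1–B2, B1–B3, B2–B4, B3–B5

Every bag has size at most 3, so the width is 3 − 1 = 2 and tw(G) ≤ 2. Conversely, {a, d, e} is a clique of size 3, and the vertices of any clique must share a bag in every tree decomposition; so some bag has ≥ 3 vertices and tw(G) ≥ 2. Hence tw(G) = 2 exactly.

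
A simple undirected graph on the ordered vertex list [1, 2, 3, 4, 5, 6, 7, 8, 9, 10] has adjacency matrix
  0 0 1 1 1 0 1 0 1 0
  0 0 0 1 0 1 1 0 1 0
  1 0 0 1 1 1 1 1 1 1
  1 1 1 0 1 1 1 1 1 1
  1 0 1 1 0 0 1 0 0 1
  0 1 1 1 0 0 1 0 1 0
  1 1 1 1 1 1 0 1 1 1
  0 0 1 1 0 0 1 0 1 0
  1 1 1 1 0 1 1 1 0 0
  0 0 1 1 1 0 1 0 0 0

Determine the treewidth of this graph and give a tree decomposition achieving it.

Treewidth 4.
One such decomposition:
Bags: B1 = {3, 4, 6, 7, 9}  B2 = {2, 4, 6, 7, 9}  B3 = {1, 3, 4, 7, 9}  B4 = {1, 3, 4, 5, 7}  B5 = {3, 4, 5, 7, 10}  B6 = {3, 4, 7, 8, 9}
Tree: B1–B2, B1–B3, B3–B4, B4–B5, B1–B6

The largest bag has 5 vertices, giving width 4; this decomposition certifies tw(G) ≤ 4. For the lower bound, the 5 vertices {2, 4, 6, 7, 9} are pairwise adjacent, and any tree decomposition puts a clique entirely inside one bag — forcing width ≥ 4. Combining the bounds, tw(G) = 4.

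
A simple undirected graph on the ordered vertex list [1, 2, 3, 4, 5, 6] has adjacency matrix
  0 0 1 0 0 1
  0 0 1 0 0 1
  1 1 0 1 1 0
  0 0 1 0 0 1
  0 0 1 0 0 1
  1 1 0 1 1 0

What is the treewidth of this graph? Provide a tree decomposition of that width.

Every bag has size at most 3, so the width is 3 − 1 = 2 and tw(G) ≤ 2. The edges 1–6–4–3–1 form a cycle, so G is not a tree and its treewidth is at least 2. Hence tw(G) = 2 exactly.

Treewidth 2.
Bags: B1 = {1, 3, 6}  B2 = {3, 4, 6}  B3 = {3, 5, 6}  B4 = {2, 3, 6}
Tree: B1–B2, B2–B3, B3–B4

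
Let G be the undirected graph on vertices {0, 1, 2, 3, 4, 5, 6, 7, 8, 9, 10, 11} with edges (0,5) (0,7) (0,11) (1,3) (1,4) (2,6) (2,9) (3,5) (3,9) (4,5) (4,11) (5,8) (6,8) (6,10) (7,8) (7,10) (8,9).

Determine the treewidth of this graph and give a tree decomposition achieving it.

Each bag holds 4 vertices, so the decomposition has width 3, which upper-bounds the treewidth. For the lower bound: the 4 vertex sets {2,6,10}, {7}, {8}, {0,3,5,9} are disjoint, each induces a connected subgraph, and every pair is joined by at least one edge of G. Contracting each set to a single vertex therefore yields K_{4} as a minor, and since treewidth is minor-monotone, tw(G) ≥ tw(K_{4}) = 3. Therefore the treewidth is 3.

Treewidth 3.
One optimal decomposition is:
Bags: B1 = {2, 6, 7, 10}  B2 = {2, 6, 7, 8}  B3 = {2, 7, 8, 9}  B4 = {0, 7, 8, 9}  B5 = {0, 5, 8, 9}  B6 = {0, 3, 5, 9}  B7 = {0, 3, 5, 11}  B8 = {3, 4, 5, 11}  B9 = {1, 3, 4, 11}
Tree: B1–B2, B2–B3, B3–B4, B4–B5, B5–B6, B6–B7, B7–B8, B8–B9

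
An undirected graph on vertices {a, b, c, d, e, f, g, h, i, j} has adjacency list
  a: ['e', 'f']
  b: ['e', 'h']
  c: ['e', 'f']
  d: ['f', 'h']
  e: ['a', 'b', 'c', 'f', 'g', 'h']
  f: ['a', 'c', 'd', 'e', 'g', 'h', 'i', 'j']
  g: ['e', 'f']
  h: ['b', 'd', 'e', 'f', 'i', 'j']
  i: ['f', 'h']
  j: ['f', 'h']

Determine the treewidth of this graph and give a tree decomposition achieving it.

Treewidth 2.
Bags: B1 = {c, e, f}  B2 = {e, f, g}  B3 = {e, f, h}  B4 = {f, h, j}  B5 = {d, f, h}  B6 = {b, e, h}  B7 = {a, e, f}  B8 = {f, h, i}
Tree: B1–B2, B1–B3, B3–B4, B4–B5, B3–B6, B1–B7, B5–B8

Each bag holds 3 vertices, so the decomposition has width 2, which upper-bounds the treewidth. On the other hand G contains the 3-clique {e, f, g}. A clique must lie in a single bag of any decomposition, so no decomposition can have width below 2. Combining the bounds, tw(G) = 2.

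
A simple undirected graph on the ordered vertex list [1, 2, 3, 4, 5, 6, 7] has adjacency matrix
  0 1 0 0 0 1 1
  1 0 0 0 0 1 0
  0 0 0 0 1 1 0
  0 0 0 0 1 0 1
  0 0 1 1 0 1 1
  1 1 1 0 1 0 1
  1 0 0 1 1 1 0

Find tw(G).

2

A width-2 tree decomposition is:
Bags: B1 = {5, 6, 7}  B2 = {4, 5, 7}  B3 = {1, 6, 7}  B4 = {1, 2, 6}  B5 = {3, 5, 6}
Tree: B1–B2, B1–B3, B3–B4, B1–B5
Each bag holds 3 vertices, so the decomposition has width 2, which upper-bounds the treewidth. On the other hand G contains the 3-clique {4, 5, 7}. A clique must lie in a single bag of any decomposition, so no decomposition can have width below 2. Therefore the treewidth is 2.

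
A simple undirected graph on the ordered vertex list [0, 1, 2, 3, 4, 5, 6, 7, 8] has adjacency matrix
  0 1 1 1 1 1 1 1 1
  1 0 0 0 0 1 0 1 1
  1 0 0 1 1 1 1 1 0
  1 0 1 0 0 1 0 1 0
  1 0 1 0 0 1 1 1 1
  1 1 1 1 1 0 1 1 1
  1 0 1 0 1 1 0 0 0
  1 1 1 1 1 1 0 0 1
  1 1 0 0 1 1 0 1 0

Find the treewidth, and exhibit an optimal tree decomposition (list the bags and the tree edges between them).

Each bag holds 5 vertices, so the decomposition has width 4, which upper-bounds the treewidth. For the lower bound, the 5 vertices {0, 2, 4, 5, 6} are pairwise adjacent, and any tree decomposition puts a clique entirely inside one bag — forcing width ≥ 4. Therefore the treewidth is 4.

Treewidth 4.
Bags: B1 = {0, 2, 4, 5, 7}  B2 = {0, 2, 3, 5, 7}  B3 = {0, 2, 4, 5, 6}  B4 = {0, 4, 5, 7, 8}  B5 = {0, 1, 5, 7, 8}
Tree: B1–B2, B1–B3, B1–B4, B4–B5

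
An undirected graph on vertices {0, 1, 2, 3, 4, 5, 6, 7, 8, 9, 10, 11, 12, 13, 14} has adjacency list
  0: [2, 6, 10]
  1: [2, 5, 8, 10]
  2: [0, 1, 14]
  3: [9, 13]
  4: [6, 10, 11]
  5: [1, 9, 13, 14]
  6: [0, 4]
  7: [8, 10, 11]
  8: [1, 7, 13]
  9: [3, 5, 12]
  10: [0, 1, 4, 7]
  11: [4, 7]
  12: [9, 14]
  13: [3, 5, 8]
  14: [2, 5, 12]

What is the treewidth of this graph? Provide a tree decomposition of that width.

The largest bag has 4 vertices, giving width 3; this decomposition certifies tw(G) ≤ 3. For the lower bound: the 4 vertex sets {3,9,12}, {14}, {5}, {1,2,8,13} are disjoint, each induces a connected subgraph, and every pair is joined by at least one edge of G. Contracting each set to a single vertex therefore yields K_{4} as a minor, and since treewidth is minor-monotone, tw(G) ≥ tw(K_{4}) = 3. Hence tw(G) = 3 exactly.

Treewidth 3.
Bags: B1 = {3, 9, 12, 14}  B2 = {3, 5, 9, 14}  B3 = {3, 5, 13, 14}  B4 = {2, 5, 13, 14}  B5 = {1, 2, 5, 13}  B6 = {1, 2, 8, 13}  B7 = {0, 1, 2, 8}  B8 = {0, 1, 8, 10}  B9 = {0, 7, 8, 10}  B10 = {0, 6, 7, 10}  B11 = {4, 6, 7, 10}  B12 = {4, 6, 7, 11}
Tree: B1–B2, B2–B3, B3–B4, B4–B5, B5–B6, B6–B7, B7–B8, B8–B9, B9–B10, B10–B11, B11–B12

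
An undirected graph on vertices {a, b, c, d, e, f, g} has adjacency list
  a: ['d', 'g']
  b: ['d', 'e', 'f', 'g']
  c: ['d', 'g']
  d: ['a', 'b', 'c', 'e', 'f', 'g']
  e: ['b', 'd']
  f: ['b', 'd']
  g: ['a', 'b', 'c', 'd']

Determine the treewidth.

2

A width-2 tree decomposition is:
Bags: B1 = {b, d, g}  B2 = {b, d, f}  B3 = {a, d, g}  B4 = {c, d, g}  B5 = {b, d, e}
Tree: B1–B2, B1–B3, B1–B4, B2–B5
Every bag has size at most 3, so the width is 3 − 1 = 2 and tw(G) ≤ 2. Conversely, {c, d, g} is a clique of size 3, and the vertices of any clique must share a bag in every tree decomposition; so some bag has ≥ 3 vertices and tw(G) ≥ 2. Hence tw(G) = 2 exactly.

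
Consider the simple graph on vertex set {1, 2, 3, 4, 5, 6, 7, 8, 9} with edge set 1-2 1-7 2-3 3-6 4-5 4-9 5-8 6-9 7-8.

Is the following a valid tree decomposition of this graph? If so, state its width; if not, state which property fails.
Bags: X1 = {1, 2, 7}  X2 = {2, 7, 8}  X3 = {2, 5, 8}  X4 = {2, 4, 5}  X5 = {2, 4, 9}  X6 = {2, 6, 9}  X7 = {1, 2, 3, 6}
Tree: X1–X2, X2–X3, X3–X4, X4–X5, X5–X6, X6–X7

A tree decomposition must satisfy three properties: every vertex lies in some bag; for every edge, both endpoints lie together in some bag; and for every vertex, the bags containing it form a connected subtree. Here bags containing vertex 1 are not connected in the tree, so the decomposition is invalid.

No — bags containing vertex 1 are not connected in the tree.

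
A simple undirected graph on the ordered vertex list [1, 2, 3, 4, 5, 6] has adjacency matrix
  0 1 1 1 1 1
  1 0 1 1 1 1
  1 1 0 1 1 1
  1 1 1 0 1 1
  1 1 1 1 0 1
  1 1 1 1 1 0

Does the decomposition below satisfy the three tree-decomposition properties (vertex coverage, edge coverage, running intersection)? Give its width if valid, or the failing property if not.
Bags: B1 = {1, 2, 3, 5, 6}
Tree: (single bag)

No — vertex 4 appears in no bag.

A tree decomposition must satisfy three properties: every vertex lies in some bag; for every edge, both endpoints lie together in some bag; and for every vertex, the bags containing it form a connected subtree. Here vertex 4 appears in no bag, so the decomposition is invalid.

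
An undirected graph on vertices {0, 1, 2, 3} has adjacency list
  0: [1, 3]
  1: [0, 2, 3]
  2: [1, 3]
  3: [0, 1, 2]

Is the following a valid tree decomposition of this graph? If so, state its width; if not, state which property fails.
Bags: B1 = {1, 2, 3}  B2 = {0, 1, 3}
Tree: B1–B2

Yes; width 2.

Every vertex of G appears in some bag (union = {0, 1, 2, 3}); every edge is covered by a bag; and for each vertex v the set of bags containing v is connected in the bag tree. The decomposition is therefore valid. The largest bag has 3 vertices, so the width is 2.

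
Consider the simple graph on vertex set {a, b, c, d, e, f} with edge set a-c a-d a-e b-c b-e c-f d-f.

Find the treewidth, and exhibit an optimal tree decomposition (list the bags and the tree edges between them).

Treewidth 2.
Bags: B1 = {b, c, e}  B2 = {a, c, e}  B3 = {a, c, f}  B4 = {a, d, f}
Tree: B1–B2, B2–B3, B3–B4

Each bag holds 3 vertices, so the decomposition has width 2, which upper-bounds the treewidth. For the lower bound, G contains the cycle b–e–a–c–b, so G is not a forest; only forests have treewidth ≤ 1, hence tw(G) ≥ 2. The upper and lower bounds meet at 2, so that is the treewidth.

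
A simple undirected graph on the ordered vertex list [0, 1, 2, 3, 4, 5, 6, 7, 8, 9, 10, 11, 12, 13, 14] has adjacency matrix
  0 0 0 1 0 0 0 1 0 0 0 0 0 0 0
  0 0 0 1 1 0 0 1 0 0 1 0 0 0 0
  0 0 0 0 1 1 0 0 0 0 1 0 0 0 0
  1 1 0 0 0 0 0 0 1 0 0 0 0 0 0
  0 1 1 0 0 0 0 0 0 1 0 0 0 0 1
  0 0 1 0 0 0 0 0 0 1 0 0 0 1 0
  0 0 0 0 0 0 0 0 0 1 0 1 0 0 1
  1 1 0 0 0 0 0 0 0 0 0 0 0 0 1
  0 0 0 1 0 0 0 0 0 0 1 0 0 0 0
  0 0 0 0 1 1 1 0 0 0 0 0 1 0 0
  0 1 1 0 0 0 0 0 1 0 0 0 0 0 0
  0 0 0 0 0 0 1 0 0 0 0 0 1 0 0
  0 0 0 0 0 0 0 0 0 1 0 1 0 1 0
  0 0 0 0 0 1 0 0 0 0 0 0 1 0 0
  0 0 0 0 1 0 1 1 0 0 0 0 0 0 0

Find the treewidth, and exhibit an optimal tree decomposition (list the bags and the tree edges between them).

Treewidth 3.
One such decomposition:
Bags: B1 = {6, 11, 12, 13}  B2 = {6, 9, 12, 13}  B3 = {5, 6, 9, 13}  B4 = {5, 6, 9, 14}  B5 = {4, 5, 9, 14}  B6 = {2, 4, 5, 14}  B7 = {2, 4, 7, 14}  B8 = {1, 2, 4, 7}  B9 = {1, 2, 7, 10}  B10 = {0, 1, 7, 10}  B11 = {0, 1, 3, 10}  B12 = {0, 3, 8, 10}
Tree: B1–B2, B2–B3, B3–B4, B4–B5, B5–B6, B6–B7, B7–B8, B8–B9, B9–B10, B10–B11, B11–B12

Each bag holds 4 vertices, so the decomposition has width 3, which upper-bounds the treewidth. For the lower bound: the 4 vertex sets {11,12,13}, {6}, {9}, {2,4,5,14} are disjoint, each induces a connected subgraph, and every pair is joined by at least one edge of G. Contracting each set to a single vertex therefore yields K_{4} as a minor, and since treewidth is minor-monotone, tw(G) ≥ tw(K_{4}) = 3. Therefore the treewidth is 3.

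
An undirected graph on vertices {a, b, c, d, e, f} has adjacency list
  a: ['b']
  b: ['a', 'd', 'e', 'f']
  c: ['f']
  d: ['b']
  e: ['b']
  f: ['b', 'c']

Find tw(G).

A width-1 tree decomposition is:
Bags: B1 = {b, d}  B2 = {b, e}  B3 = {a, b}  B4 = {b, f}  B5 = {c, f}
Tree: B1–B2, B2–B3, B1–B4, B4–B5
Every bag has size at most 2, so the width is 2 − 1 = 1 and tw(G) ≤ 1. Since G has at least one edge (e.g. b–d), it is not an edgeless graph, so tw(G) ≥ 1. The upper and lower bounds meet at 1, so that is the treewidth.

1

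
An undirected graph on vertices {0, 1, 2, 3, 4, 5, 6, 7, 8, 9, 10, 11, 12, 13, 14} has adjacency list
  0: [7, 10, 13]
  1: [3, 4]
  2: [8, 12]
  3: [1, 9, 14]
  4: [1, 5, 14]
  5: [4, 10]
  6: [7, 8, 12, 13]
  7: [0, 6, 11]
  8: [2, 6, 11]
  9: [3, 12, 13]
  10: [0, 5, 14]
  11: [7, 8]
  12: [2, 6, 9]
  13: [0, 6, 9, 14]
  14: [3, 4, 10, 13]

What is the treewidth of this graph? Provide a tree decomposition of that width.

Each bag holds 4 vertices, so the decomposition has width 3, which upper-bounds the treewidth. For the lower bound: the 4 vertex sets {2,8,11}, {7}, {6}, {0,9,12,13} are disjoint, each induces a connected subgraph, and every pair is joined by at least one edge of G. Contracting each set to a single vertex therefore yields K_{4} as a minor, and since treewidth is minor-monotone, tw(G) ≥ tw(K_{4}) = 3. Combining the bounds, tw(G) = 3.

Treewidth 3.
Bags: B1 = {2, 7, 8, 11}  B2 = {2, 6, 7, 8}  B3 = {2, 6, 7, 12}  B4 = {0, 6, 7, 12}  B5 = {0, 6, 12, 13}  B6 = {0, 9, 12, 13}  B7 = {0, 9, 10, 13}  B8 = {9, 10, 13, 14}  B9 = {3, 9, 10, 14}  B10 = {3, 5, 10, 14}  B11 = {3, 4, 5, 14}  B12 = {1, 3, 4, 5}
Tree: B1–B2, B2–B3, B3–B4, B4–B5, B5–B6, B6–B7, B7–B8, B8–B9, B9–B10, B10–B11, B11–B12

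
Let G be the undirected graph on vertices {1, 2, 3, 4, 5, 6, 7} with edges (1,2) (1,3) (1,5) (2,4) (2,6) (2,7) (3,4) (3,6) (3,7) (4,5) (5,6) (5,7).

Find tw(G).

3

A width-3 tree decomposition is:
Bags: B1 = {2, 3, 4, 5}  B2 = {2, 3, 5, 7}  B3 = {2, 3, 5, 6}  B4 = {1, 2, 3, 5}
Tree: B1–B2, B2–B3, B3–B4
The largest bag has 4 vertices, giving width 3; this decomposition certifies tw(G) ≤ 3. For the lower bound: the 4 vertex sets {4,5}, {3,7}, {2}, {6} are disjoint, each induces a connected subgraph, and every pair is joined by at least one edge of G. Contracting each set to a single vertex therefore yields K_{4} as a minor, and since treewidth is minor-monotone, tw(G) ≥ tw(K_{4}) = 3. Therefore the treewidth is 3.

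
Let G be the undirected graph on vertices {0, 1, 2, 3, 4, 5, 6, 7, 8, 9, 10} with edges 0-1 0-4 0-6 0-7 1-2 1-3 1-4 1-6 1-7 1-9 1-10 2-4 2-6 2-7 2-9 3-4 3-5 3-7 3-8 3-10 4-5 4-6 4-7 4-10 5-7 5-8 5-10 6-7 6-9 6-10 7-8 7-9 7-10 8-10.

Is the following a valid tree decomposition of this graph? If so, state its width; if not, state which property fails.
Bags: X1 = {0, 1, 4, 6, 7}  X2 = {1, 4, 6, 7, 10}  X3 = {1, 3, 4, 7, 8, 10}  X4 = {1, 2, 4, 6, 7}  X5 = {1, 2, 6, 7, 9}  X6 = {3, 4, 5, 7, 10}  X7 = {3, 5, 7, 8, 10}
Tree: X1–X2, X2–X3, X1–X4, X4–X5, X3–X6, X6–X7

A tree decomposition must satisfy three properties: every vertex lies in some bag; for every edge, both endpoints lie together in some bag; and for every vertex, the bags containing it form a connected subtree. Here bags containing vertex 8 are not connected in the tree, so the decomposition is invalid.

No — bags containing vertex 8 are not connected in the tree.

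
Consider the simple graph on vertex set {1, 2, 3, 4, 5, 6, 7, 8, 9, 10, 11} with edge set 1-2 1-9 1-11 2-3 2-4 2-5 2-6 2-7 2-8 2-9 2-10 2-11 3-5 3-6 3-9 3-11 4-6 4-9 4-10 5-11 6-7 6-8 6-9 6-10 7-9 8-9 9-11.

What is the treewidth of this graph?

3

A width-3 tree decomposition is:
Bags: B1 = {2, 3, 9, 11}  B2 = {2, 3, 6, 9}  B3 = {2, 4, 6, 9}  B4 = {2, 6, 7, 9}  B5 = {2, 6, 8, 9}  B6 = {1, 2, 9, 11}  B7 = {2, 4, 6, 10}  B8 = {2, 3, 5, 11}
Tree: B1–B2, B2–B3, B2–B4, B4–B5, B1–B6, B3–B7, B1–B8
Each bag holds 4 vertices, so the decomposition has width 3, which upper-bounds the treewidth. For the lower bound, the 4 vertices {1, 2, 9, 11} are pairwise adjacent, and any tree decomposition puts a clique entirely inside one bag — forcing width ≥ 3. Therefore the treewidth is 3.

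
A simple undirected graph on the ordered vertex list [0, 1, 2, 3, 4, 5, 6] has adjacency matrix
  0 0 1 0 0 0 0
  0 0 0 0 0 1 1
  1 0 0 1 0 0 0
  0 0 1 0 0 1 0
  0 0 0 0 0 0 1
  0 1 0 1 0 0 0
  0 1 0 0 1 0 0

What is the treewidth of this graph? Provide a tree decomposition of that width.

Treewidth 1.
Bags: B1 = {4, 6}  B2 = {1, 6}  B3 = {1, 5}  B4 = {3, 5}  B5 = {2, 3}  B6 = {0, 2}
Tree: B1–B2, B2–B3, B3–B4, B4–B5, B5–B6

Every bag has size at most 2, so the width is 2 − 1 = 1 and tw(G) ≤ 1. Since G has at least one edge (e.g. 4–6), it is not an edgeless graph, so tw(G) ≥ 1. Hence tw(G) = 1 exactly.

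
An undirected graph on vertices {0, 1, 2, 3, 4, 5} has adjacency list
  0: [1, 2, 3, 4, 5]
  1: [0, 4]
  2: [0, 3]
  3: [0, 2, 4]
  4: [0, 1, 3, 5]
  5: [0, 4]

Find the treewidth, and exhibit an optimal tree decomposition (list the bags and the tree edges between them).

Treewidth 2.
Bags: B1 = {0, 3, 4}  B2 = {0, 1, 4}  B3 = {0, 4, 5}  B4 = {0, 2, 3}
Tree: B1–B2, B1–B3, B1–B4

Every bag has size at most 3, so the width is 3 − 1 = 2 and tw(G) ≤ 2. On the other hand G contains the 3-clique {0, 2, 3}. A clique must lie in a single bag of any decomposition, so no decomposition can have width below 2. The upper and lower bounds meet at 2, so that is the treewidth.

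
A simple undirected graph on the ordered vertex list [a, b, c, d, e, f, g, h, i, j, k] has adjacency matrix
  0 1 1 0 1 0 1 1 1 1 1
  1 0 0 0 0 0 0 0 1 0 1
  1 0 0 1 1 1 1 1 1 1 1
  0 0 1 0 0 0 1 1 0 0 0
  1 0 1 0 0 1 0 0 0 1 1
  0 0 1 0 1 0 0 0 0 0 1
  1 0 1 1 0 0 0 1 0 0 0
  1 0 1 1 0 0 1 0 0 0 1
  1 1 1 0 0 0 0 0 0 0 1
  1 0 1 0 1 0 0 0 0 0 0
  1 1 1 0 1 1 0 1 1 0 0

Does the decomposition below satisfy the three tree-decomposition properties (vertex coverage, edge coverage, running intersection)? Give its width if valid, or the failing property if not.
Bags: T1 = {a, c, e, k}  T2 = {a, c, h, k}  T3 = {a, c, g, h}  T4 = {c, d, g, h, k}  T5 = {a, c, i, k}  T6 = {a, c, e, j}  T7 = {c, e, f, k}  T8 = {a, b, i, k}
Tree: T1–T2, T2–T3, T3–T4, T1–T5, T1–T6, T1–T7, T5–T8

A tree decomposition must satisfy three properties: every vertex lies in some bag; for every edge, both endpoints lie together in some bag; and for every vertex, the bags containing it form a connected subtree. Here bags containing vertex k are not connected in the tree, so the decomposition is invalid.

No — bags containing vertex k are not connected in the tree.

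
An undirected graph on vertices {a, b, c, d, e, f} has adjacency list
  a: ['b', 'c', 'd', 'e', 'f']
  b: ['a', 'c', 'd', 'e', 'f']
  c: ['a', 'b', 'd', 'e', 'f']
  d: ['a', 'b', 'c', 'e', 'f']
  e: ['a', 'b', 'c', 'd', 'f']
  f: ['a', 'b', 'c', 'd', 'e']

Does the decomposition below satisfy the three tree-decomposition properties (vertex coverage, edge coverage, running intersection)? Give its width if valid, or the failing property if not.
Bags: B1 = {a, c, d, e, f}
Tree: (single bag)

A tree decomposition must satisfy three properties: every vertex lies in some bag; for every edge, both endpoints lie together in some bag; and for every vertex, the bags containing it form a connected subtree. Here vertex b appears in no bag, so the decomposition is invalid.

No — vertex b appears in no bag.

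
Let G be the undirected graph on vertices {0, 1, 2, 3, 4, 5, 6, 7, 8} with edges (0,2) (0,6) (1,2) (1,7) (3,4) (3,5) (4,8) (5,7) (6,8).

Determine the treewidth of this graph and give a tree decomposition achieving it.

Every bag has size at most 3, so the width is 3 − 1 = 2 and tw(G) ≤ 2. For the lower bound, G contains the cycle 4–3–5–7–1–2–0–6–8–4, so G is not a forest; only forests have treewidth ≤ 1, hence tw(G) ≥ 2. The upper and lower bounds meet at 2, so that is the treewidth.

Treewidth 2.
One optimal decomposition is:
Bags: B1 = {3, 4, 5}  B2 = {4, 5, 7}  B3 = {1, 4, 7}  B4 = {1, 2, 4}  B5 = {0, 2, 4}  B6 = {0, 4, 6}  B7 = {4, 6, 8}
Tree: B1–B2, B2–B3, B3–B4, B4–B5, B5–B6, B6–B7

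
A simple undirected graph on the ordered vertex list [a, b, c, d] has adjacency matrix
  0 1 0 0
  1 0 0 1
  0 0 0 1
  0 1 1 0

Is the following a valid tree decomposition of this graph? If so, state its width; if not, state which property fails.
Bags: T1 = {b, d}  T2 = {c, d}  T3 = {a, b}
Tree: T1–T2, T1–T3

Yes; width 1.

Vertex coverage: the bags together contain {a, b, c, d}, the full vertex set. Edge coverage: each edge of G has both endpoints in at least one bag. Running intersection: for every vertex, the bags containing it form a connected subtree. All three properties hold, so this is a valid tree decomposition of width max|bag| − 1 = 1, and hence tw(G) ≤ 1.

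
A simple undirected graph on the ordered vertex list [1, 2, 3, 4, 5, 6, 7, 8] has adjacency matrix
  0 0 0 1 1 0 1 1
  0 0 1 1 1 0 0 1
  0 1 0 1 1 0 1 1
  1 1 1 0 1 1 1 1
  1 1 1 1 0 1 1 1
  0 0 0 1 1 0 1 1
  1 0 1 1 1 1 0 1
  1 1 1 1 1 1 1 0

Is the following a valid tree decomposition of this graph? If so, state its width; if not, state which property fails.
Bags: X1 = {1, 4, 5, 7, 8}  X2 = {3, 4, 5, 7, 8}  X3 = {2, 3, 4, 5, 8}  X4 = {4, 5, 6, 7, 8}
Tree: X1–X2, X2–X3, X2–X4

Vertex coverage: the bags together contain {1, 2, 3, 4, 5, 6, 7, 8}, the full vertex set. Edge coverage: each edge of G has both endpoints in at least one bag. Running intersection: for every vertex, the bags containing it form a connected subtree. All three properties hold, so this is a valid tree decomposition of width max|bag| − 1 = 4, and hence tw(G) ≤ 4.

Yes; width 4.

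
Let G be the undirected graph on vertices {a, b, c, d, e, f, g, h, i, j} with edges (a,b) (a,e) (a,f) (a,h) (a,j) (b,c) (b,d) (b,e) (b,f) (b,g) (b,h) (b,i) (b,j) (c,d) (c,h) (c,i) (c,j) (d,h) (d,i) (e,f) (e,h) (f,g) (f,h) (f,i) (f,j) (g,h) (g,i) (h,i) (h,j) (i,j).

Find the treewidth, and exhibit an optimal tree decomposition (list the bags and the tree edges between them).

Every bag has size at most 5, so the width is 5 − 1 = 4 and tw(G) ≤ 4. On the other hand G contains the 5-clique {b, c, d, h, i}. A clique must lie in a single bag of any decomposition, so no decomposition can have width below 4. The upper and lower bounds meet at 4, so that is the treewidth.

Treewidth 4.
One optimal decomposition is:
Bags: B1 = {b, f, h, i, j}  B2 = {a, b, f, h, j}  B3 = {b, c, h, i, j}  B4 = {b, c, d, h, i}  B5 = {a, b, e, f, h}  B6 = {b, f, g, h, i}
Tree: B1–B2, B1–B3, B3–B4, B2–B5, B1–B6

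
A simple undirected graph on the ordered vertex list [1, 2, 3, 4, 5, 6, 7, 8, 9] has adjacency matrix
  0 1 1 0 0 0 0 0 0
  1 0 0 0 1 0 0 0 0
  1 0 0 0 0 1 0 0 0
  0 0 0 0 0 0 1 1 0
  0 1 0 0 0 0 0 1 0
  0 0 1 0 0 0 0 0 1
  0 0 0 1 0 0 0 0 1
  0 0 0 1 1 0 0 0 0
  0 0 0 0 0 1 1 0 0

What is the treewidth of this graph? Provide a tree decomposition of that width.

Treewidth 2.
Bags: B1 = {1, 2, 5}  B2 = {1, 5, 8}  B3 = {1, 4, 8}  B4 = {1, 4, 7}  B5 = {1, 7, 9}  B6 = {1, 6, 9}  B7 = {1, 3, 6}
Tree: B1–B2, B2–B3, B3–B4, B4–B5, B5–B6, B6–B7

The largest bag has 3 vertices, giving width 2; this decomposition certifies tw(G) ≤ 2. For the lower bound, G contains the cycle 1–2–5–8–4–7–9–6–3–1, so G is not a forest; only forests have treewidth ≤ 1, hence tw(G) ≥ 2. Hence tw(G) = 2 exactly.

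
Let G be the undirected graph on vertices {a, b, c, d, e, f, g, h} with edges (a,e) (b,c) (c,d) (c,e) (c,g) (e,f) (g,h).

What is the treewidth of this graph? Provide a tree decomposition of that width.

Each bag holds 2 vertices, so the decomposition has width 1, which upper-bounds the treewidth. G has an edge, so its treewidth is at least 1. The upper and lower bounds meet at 1, so that is the treewidth.

Treewidth 1.
Bags: B1 = {c, e}  B2 = {a, e}  B3 = {c, g}  B4 = {g, h}  B5 = {c, d}  B6 = {e, f}  B7 = {b, c}
Tree: B1–B2, B1–B3, B3–B4, B3–B5, B2–B6, B1–B7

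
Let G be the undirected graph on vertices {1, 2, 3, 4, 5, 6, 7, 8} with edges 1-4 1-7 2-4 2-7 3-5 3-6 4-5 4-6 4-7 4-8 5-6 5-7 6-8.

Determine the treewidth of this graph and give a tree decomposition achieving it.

Each bag holds 3 vertices, so the decomposition has width 2, which upper-bounds the treewidth. On the other hand G contains the 3-clique {3, 5, 6}. A clique must lie in a single bag of any decomposition, so no decomposition can have width below 2. Therefore the treewidth is 2.

Treewidth 2.
Bags: B1 = {4, 5, 7}  B2 = {1, 4, 7}  B3 = {4, 5, 6}  B4 = {2, 4, 7}  B5 = {3, 5, 6}  B6 = {4, 6, 8}
Tree: B1–B2, B1–B3, B1–B4, B3–B5, B3–B6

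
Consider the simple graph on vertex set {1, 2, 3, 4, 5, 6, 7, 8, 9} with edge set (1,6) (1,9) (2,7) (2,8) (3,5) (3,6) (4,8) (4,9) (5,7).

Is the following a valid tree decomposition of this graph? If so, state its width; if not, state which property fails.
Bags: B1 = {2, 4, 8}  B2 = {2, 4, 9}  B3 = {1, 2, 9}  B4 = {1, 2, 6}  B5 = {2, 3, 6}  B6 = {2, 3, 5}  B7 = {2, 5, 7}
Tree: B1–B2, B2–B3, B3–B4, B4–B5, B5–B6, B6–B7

Every vertex of G appears in some bag (union = {1, 2, 3, 4, 5, 6, 7, 8, 9}); every edge is covered by a bag; and for each vertex v the set of bags containing v is connected in the bag tree. The decomposition is therefore valid. The largest bag has 3 vertices, so the width is 2.

Yes; width 2.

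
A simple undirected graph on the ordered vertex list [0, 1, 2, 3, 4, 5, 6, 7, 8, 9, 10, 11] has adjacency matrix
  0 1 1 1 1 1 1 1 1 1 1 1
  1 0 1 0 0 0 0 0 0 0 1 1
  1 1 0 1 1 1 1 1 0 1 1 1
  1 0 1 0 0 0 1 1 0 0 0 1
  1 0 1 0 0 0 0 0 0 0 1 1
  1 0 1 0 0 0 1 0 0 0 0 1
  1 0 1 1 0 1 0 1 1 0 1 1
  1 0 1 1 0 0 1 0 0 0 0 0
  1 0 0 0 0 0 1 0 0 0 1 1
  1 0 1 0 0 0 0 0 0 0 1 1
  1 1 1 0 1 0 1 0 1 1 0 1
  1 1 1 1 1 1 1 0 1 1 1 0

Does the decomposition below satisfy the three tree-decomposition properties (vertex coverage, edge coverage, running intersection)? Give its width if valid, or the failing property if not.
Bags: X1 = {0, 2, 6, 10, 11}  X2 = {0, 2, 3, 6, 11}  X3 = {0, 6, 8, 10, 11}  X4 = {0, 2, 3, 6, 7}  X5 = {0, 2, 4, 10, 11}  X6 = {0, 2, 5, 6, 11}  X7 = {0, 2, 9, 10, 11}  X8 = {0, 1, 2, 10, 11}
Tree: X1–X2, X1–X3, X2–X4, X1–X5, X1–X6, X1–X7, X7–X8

Yes; width 4.

Every vertex of G appears in some bag (union = {0, 1, 2, 3, 4, 5, 6, 7, 8, 9, 10, 11}); every edge is covered by a bag; and for each vertex v the set of bags containing v is connected in the bag tree. The decomposition is therefore valid. The largest bag has 5 vertices, so the width is 4.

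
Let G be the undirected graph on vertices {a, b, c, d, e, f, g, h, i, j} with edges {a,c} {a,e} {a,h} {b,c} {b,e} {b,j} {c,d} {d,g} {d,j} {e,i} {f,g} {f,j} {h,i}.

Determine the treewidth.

A width-2 tree decomposition is:
Bags: B1 = {a, h, i}  B2 = {a, e, i}  B3 = {a, c, e}  B4 = {b, c, e}  B5 = {b, c, d}  B6 = {b, d, j}  B7 = {d, g, j}  B8 = {f, g, j}
Tree: B1–B2, B2–B3, B3–B4, B4–B5, B5–B6, B6–B7, B7–B8
The largest bag has 3 vertices, giving width 2; this decomposition certifies tw(G) ≤ 2. For the lower bound, G contains the cycle h–i–e–a–h, so G is not a forest; only forests have treewidth ≤ 1, hence tw(G) ≥ 2. The upper and lower bounds meet at 2, so that is the treewidth.

2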